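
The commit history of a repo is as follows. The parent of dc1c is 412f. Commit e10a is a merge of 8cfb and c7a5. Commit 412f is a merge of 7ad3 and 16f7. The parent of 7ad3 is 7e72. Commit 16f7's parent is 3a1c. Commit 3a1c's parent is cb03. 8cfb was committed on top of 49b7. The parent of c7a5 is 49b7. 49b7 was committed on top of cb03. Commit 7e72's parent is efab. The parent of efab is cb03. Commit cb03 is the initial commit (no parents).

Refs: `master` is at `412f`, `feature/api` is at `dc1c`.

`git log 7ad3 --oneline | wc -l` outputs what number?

4

Walking parent pointers from 7ad3: reachable set = {7ad3, 7e72, cb03, efab}.
That is 4 commits.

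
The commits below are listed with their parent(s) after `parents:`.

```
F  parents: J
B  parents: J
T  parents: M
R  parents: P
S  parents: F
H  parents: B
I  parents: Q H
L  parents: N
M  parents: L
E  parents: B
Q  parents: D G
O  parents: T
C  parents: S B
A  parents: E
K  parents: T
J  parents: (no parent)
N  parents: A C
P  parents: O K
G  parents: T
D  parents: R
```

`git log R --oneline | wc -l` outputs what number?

Walking parent pointers from R: reachable set = {A, B, C, E, F, J, K, L, M, N, O, P, R, S, T}.
That is 15 commits.

15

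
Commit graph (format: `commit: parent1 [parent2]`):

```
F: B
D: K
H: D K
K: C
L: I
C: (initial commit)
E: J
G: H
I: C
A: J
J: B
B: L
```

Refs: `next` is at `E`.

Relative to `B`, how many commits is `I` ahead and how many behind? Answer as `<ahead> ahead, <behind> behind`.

0 ahead, 2 behind

Reachable from I: {C, I}.
Reachable from B: {B, C, I, L}.
Only in I's history (ahead): {} — 0.
Only in B's history (behind): {B, L} — 2.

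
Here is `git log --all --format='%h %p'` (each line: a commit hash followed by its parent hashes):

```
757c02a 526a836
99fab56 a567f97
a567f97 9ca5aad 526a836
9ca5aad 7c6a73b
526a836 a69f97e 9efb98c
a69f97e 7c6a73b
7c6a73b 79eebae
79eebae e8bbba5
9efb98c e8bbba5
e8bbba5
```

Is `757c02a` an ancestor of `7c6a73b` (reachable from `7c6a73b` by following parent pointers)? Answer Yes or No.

No

Ancestors of 7c6a73b: {79eebae, 7c6a73b, e8bbba5}.
757c02a is not in that set, so it is not an ancestor of 7c6a73b.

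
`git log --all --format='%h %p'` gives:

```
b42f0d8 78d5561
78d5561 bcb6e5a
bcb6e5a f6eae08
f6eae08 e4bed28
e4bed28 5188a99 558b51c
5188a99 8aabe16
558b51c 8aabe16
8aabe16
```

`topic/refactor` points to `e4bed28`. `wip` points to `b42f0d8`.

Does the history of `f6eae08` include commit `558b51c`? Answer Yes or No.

Ancestors of f6eae08 (commits reachable by following parents): {5188a99, 558b51c, 8aabe16, e4bed28, f6eae08}.
558b51c is in that set, so it is an ancestor of f6eae08.

Yes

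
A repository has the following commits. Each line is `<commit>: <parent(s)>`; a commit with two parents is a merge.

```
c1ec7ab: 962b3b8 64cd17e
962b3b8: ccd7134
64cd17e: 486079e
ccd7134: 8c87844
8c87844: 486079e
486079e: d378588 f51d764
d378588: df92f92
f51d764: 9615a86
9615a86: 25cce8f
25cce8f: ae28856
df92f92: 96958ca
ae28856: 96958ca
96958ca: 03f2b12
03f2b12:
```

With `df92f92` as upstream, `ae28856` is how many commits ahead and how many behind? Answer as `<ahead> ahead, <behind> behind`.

1 ahead, 1 behind

Reachable from ae28856: {03f2b12, 96958ca, ae28856}.
Reachable from df92f92: {03f2b12, 96958ca, df92f92}.
Only in ae28856's history (ahead): {ae28856} — 1.
Only in df92f92's history (behind): {df92f92} — 1.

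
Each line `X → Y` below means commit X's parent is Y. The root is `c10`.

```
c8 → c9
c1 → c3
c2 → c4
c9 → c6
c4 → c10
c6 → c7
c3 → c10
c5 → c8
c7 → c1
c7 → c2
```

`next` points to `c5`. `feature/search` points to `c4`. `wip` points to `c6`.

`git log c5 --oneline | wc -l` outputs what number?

Walking parent pointers from c5: reachable set = {c1, c10, c2, c3, c4, c5, c6, c7, c8, c9}.
That is 10 commits.

10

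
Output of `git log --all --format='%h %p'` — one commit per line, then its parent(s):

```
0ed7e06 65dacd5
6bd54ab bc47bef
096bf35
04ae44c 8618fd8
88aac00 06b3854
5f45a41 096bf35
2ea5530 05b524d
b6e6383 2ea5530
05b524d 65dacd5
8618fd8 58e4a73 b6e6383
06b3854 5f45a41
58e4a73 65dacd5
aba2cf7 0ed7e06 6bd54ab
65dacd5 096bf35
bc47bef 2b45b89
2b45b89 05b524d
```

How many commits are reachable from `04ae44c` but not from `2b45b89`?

Reachable from 04ae44c: {04ae44c, 05b524d, 096bf35, 2ea5530, 58e4a73, 65dacd5, 8618fd8, b6e6383}.
Reachable from 2b45b89: {05b524d, 096bf35, 2b45b89, 65dacd5}.
In 04ae44c's history but not 2b45b89's: {04ae44c, 2ea5530, 58e4a73, 8618fd8, b6e6383} — 5 commits.

5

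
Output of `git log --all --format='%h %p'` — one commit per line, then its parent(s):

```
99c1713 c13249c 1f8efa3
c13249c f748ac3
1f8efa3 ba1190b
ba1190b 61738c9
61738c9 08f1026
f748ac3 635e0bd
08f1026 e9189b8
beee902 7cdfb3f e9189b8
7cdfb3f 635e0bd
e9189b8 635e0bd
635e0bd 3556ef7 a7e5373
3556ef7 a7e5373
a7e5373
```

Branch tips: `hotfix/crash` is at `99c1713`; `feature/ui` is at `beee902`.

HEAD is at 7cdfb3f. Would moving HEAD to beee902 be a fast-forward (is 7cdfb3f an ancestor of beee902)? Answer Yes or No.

Yes

A fast-forward from 7cdfb3f to beee902 is possible iff 7cdfb3f is an ancestor of beee902.
Ancestors of beee902: {3556ef7, 635e0bd, 7cdfb3f, a7e5373, beee902, e9189b8}.
7cdfb3f is among them, so fast-forward is possible.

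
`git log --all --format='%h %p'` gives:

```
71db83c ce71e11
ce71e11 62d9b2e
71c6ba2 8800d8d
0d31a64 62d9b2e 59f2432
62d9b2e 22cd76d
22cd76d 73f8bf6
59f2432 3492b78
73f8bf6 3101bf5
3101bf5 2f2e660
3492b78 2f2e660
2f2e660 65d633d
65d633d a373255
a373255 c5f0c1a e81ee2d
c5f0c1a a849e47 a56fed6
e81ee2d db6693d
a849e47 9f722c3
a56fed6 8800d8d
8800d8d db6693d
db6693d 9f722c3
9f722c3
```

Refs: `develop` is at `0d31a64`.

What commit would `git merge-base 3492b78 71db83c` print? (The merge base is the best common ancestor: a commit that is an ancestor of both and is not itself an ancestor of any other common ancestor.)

Ancestors of 3492b78: {2f2e660, 3492b78, 65d633d, 8800d8d, 9f722c3, a373255, a56fed6, a849e47, c5f0c1a, db6693d, e81ee2d}.
Ancestors of 71db83c: {22cd76d, 2f2e660, 3101bf5, 62d9b2e, 65d633d, 71db83c, 73f8bf6, 8800d8d, 9f722c3, a373255, a56fed6, a849e47, c5f0c1a, ce71e11, db6693d, e81ee2d}.
Common ancestors: {2f2e660, 65d633d, 8800d8d, 9f722c3, a373255, a56fed6, a849e47, c5f0c1a, db6693d, e81ee2d}.
Among these, 2f2e660 is not an ancestor of any other common ancestor — it is the merge base.

2f2e660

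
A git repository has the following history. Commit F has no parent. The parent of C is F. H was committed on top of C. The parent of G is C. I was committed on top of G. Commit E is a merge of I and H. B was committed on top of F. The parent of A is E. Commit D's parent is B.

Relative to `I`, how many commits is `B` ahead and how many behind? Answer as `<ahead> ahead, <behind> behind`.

1 ahead, 3 behind

Reachable from B: {B, F}.
Reachable from I: {C, F, G, I}.
Only in B's history (ahead): {B} — 1.
Only in I's history (behind): {C, G, I} — 3.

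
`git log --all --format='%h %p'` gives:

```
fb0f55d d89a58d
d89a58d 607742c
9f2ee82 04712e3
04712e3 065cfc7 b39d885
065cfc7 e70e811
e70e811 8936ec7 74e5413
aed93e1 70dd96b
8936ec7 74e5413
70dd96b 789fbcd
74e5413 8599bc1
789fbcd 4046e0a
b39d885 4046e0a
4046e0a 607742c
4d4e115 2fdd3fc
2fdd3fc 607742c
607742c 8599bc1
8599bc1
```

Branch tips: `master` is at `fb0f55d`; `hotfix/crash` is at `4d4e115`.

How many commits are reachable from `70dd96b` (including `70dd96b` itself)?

5

Walking parent pointers from 70dd96b: reachable set = {4046e0a, 607742c, 70dd96b, 789fbcd, 8599bc1}.
That is 5 commits.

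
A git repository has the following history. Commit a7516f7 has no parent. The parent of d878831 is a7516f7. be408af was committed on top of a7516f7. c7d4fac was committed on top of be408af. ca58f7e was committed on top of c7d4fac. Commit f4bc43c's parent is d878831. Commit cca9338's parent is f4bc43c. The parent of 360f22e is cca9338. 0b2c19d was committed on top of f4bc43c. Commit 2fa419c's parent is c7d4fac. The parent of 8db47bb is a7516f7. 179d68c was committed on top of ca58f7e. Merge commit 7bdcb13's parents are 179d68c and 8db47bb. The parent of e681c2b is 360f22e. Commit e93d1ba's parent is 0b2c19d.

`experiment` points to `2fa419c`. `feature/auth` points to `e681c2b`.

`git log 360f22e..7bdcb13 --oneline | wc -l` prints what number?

Reachable from 7bdcb13: {179d68c, 7bdcb13, 8db47bb, a7516f7, be408af, c7d4fac, ca58f7e}.
Reachable from 360f22e: {360f22e, a7516f7, cca9338, d878831, f4bc43c}.
In 7bdcb13's history but not 360f22e's: {179d68c, 7bdcb13, 8db47bb, be408af, c7d4fac, ca58f7e} — 6 commits.

6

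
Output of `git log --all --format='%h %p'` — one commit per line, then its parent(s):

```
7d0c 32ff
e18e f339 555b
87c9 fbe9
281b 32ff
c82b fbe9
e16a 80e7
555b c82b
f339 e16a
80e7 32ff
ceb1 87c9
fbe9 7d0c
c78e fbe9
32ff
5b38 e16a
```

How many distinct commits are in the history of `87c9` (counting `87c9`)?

Walking parent pointers from 87c9: reachable set = {32ff, 7d0c, 87c9, fbe9}.
That is 4 commits.

4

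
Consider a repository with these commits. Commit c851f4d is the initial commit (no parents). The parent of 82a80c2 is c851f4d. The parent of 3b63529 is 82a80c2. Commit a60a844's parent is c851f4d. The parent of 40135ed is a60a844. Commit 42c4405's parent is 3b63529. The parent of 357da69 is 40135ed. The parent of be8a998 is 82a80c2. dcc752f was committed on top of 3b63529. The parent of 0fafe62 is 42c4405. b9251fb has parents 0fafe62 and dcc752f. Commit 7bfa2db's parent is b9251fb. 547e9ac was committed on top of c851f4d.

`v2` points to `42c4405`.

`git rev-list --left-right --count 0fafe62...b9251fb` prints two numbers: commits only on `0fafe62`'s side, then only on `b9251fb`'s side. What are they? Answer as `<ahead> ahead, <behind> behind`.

0 ahead, 2 behind

Reachable from 0fafe62: {0fafe62, 3b63529, 42c4405, 82a80c2, c851f4d}.
Reachable from b9251fb: {0fafe62, 3b63529, 42c4405, 82a80c2, b9251fb, c851f4d, dcc752f}.
Only in 0fafe62's history (ahead): {} — 0.
Only in b9251fb's history (behind): {b9251fb, dcc752f} — 2.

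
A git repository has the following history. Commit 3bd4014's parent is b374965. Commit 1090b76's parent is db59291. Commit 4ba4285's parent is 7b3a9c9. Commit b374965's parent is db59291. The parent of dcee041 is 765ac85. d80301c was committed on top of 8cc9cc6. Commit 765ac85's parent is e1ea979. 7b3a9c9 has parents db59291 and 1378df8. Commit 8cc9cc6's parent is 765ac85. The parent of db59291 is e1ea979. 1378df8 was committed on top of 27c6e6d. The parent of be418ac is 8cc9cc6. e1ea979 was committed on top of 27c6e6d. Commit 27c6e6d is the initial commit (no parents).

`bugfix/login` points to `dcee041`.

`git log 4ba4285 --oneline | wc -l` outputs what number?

Walking parent pointers from 4ba4285: reachable set = {1378df8, 27c6e6d, 4ba4285, 7b3a9c9, db59291, e1ea979}.
That is 6 commits.

6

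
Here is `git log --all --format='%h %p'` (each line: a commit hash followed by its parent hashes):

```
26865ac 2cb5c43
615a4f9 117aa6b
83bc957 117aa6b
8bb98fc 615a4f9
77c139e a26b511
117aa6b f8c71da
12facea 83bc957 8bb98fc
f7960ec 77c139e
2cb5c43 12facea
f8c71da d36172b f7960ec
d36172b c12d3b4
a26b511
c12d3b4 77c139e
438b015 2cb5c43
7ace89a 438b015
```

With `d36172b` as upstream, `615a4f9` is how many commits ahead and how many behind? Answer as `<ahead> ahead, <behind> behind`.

Reachable from 615a4f9: {117aa6b, 615a4f9, 77c139e, a26b511, c12d3b4, d36172b, f7960ec, f8c71da}.
Reachable from d36172b: {77c139e, a26b511, c12d3b4, d36172b}.
Only in 615a4f9's history (ahead): {117aa6b, 615a4f9, f7960ec, f8c71da} — 4.
Only in d36172b's history (behind): {} — 0.

4 ahead, 0 behind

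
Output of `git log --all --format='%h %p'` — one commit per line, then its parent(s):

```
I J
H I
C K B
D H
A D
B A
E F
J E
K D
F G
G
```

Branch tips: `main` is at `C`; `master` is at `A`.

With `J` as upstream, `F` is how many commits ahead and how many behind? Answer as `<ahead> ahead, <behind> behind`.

Reachable from F: {F, G}.
Reachable from J: {E, F, G, J}.
Only in F's history (ahead): {} — 0.
Only in J's history (behind): {E, J} — 2.

0 ahead, 2 behind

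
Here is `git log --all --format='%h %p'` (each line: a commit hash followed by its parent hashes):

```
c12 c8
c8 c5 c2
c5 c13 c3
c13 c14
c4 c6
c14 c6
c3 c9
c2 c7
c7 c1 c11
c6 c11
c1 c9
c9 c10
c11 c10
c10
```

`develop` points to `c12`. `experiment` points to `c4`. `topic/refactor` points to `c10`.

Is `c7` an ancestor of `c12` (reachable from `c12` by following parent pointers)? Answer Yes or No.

Ancestors of c12 (commits reachable by following parents): {c1, c10, c11, c12, c13, c14, c2, c3, c5, c6, c7, c8, c9}.
c7 is in that set, so it is an ancestor of c12.

Yes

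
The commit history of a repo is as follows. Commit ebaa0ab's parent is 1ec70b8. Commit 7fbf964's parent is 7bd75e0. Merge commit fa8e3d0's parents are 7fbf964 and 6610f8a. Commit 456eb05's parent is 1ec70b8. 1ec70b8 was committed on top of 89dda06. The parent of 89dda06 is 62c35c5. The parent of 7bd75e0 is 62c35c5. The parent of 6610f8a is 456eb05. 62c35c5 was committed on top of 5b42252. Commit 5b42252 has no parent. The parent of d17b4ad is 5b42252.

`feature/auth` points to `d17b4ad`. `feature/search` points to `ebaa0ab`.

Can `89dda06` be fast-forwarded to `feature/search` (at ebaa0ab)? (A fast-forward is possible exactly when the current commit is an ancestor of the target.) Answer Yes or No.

A fast-forward from 89dda06 to ebaa0ab is possible iff 89dda06 is an ancestor of ebaa0ab.
Ancestors of ebaa0ab: {1ec70b8, 5b42252, 62c35c5, 89dda06, ebaa0ab}.
89dda06 is among them, so fast-forward is possible.

Yes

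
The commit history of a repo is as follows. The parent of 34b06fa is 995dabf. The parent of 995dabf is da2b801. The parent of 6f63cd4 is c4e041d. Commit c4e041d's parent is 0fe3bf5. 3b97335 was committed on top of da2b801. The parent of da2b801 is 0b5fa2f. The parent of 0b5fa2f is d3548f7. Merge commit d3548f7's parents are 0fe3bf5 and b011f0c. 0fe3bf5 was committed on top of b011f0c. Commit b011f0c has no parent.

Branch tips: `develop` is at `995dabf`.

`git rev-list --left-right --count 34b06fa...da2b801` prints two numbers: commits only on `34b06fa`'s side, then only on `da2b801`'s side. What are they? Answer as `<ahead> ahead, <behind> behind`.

2 ahead, 0 behind

Reachable from 34b06fa: {0b5fa2f, 0fe3bf5, 34b06fa, 995dabf, b011f0c, d3548f7, da2b801}.
Reachable from da2b801: {0b5fa2f, 0fe3bf5, b011f0c, d3548f7, da2b801}.
Only in 34b06fa's history (ahead): {34b06fa, 995dabf} — 2.
Only in da2b801's history (behind): {} — 0.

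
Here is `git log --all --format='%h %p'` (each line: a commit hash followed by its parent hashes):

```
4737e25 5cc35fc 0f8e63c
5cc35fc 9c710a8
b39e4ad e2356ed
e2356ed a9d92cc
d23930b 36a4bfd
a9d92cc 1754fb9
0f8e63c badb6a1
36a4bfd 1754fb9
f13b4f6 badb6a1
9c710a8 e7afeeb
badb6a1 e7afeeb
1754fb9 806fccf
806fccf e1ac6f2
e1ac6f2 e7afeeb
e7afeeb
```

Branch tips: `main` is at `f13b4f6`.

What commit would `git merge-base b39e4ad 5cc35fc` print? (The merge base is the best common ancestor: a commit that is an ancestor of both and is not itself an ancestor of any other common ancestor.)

Ancestors of b39e4ad: {1754fb9, 806fccf, a9d92cc, b39e4ad, e1ac6f2, e2356ed, e7afeeb}.
Ancestors of 5cc35fc: {5cc35fc, 9c710a8, e7afeeb}.
Common ancestors: {e7afeeb}.
The only common ancestor is e7afeeb, so it is the merge base.

e7afeeb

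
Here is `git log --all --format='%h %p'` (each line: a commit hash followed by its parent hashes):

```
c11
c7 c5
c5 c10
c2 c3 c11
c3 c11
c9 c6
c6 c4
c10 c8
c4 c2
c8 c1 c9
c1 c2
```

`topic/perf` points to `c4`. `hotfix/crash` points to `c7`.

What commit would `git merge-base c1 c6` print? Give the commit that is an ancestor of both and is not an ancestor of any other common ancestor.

c2

Ancestors of c1: {c1, c11, c2, c3}.
Ancestors of c6: {c11, c2, c3, c4, c6}.
Common ancestors: {c11, c2, c3}.
Among these, c2 is not an ancestor of any other common ancestor — it is the merge base.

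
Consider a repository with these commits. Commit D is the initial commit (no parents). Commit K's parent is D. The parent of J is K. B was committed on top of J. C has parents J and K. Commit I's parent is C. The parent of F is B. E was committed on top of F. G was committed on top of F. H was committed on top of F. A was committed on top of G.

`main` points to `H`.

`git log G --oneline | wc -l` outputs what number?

6

Walking parent pointers from G: reachable set = {B, D, F, G, J, K}.
That is 6 commits.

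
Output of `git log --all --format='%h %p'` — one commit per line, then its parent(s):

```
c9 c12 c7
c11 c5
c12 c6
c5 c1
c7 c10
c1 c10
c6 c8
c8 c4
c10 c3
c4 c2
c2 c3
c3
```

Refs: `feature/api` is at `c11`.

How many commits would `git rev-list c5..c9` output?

7

Reachable from c9: {c10, c12, c2, c3, c4, c6, c7, c8, c9}.
Reachable from c5: {c1, c10, c3, c5}.
In c9's history but not c5's: {c12, c2, c4, c6, c7, c8, c9} — 7 commits.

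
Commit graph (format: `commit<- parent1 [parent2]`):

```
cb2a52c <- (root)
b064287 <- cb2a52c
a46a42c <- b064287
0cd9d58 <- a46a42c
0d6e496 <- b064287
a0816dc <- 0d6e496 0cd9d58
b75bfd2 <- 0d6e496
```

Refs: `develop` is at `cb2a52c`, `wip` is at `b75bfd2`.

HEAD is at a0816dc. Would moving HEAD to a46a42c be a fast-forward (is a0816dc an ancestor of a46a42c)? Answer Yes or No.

A fast-forward from a0816dc to a46a42c is possible iff a0816dc is an ancestor of a46a42c.
Ancestors of a46a42c: {a46a42c, b064287, cb2a52c}.
a0816dc is not among them, so fast-forward is not possible.

No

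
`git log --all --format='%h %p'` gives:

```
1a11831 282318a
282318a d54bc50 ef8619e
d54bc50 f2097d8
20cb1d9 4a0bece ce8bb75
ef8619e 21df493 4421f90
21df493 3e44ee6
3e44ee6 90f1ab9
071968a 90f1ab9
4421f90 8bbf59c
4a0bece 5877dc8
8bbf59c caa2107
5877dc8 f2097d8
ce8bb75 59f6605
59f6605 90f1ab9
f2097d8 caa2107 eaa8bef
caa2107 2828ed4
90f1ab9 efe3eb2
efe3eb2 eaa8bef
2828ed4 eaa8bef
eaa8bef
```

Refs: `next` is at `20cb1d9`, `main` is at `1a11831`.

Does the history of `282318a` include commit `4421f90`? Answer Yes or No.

Ancestors of 282318a (commits reachable by following parents): {21df493, 282318a, 2828ed4, 3e44ee6, 4421f90, 8bbf59c, 90f1ab9, caa2107, d54bc50, eaa8bef, ef8619e, efe3eb2, f2097d8}.
4421f90 is in that set, so it is an ancestor of 282318a.

Yes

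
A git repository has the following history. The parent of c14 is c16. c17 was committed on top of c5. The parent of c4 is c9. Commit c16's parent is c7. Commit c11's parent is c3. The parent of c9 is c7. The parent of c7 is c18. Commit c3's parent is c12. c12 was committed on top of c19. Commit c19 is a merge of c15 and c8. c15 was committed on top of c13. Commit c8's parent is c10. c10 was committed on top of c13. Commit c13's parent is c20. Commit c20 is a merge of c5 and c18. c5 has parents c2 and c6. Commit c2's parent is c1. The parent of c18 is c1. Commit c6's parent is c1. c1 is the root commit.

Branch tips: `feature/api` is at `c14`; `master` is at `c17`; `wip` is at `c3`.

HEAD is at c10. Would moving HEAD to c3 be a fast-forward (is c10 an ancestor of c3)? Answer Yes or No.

A fast-forward from c10 to c3 is possible iff c10 is an ancestor of c3.
Ancestors of c3: {c1, c10, c12, c13, c15, c18, c19, c2, c20, c3, c5, c6, c8}.
c10 is among them, so fast-forward is possible.

Yes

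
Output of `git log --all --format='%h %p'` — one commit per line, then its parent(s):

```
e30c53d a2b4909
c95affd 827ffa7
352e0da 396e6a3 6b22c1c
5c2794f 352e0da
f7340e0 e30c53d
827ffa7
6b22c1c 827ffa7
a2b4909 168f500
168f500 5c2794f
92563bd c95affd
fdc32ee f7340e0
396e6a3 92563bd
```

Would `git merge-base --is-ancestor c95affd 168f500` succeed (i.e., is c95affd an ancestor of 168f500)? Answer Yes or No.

Ancestors of 168f500 (commits reachable by following parents): {168f500, 352e0da, 396e6a3, 5c2794f, 6b22c1c, 827ffa7, 92563bd, c95affd}.
c95affd is in that set, so it is an ancestor of 168f500.

Yes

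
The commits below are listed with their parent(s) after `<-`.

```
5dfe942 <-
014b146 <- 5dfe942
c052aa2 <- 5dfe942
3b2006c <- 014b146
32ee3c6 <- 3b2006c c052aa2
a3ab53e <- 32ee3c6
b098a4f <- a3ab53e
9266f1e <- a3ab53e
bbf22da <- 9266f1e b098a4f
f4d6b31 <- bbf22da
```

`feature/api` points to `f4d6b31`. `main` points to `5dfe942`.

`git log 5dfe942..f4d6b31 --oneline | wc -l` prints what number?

Reachable from f4d6b31: {014b146, 32ee3c6, 3b2006c, 5dfe942, 9266f1e, a3ab53e, b098a4f, bbf22da, c052aa2, f4d6b31}.
Reachable from 5dfe942: {5dfe942}.
In f4d6b31's history but not 5dfe942's: {014b146, 32ee3c6, 3b2006c, 9266f1e, a3ab53e, b098a4f, bbf22da, c052aa2, f4d6b31} — 9 commits.

9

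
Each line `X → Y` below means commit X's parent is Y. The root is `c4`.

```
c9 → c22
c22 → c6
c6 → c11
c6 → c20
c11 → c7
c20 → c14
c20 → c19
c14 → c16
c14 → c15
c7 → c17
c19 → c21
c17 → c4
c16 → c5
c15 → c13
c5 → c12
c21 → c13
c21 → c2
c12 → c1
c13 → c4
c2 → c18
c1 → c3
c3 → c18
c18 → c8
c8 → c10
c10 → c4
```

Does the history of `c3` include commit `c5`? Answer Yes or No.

Ancestors of c3: {c10, c18, c3, c4, c8}.
c5 is not in that set, so it is not an ancestor of c3.

No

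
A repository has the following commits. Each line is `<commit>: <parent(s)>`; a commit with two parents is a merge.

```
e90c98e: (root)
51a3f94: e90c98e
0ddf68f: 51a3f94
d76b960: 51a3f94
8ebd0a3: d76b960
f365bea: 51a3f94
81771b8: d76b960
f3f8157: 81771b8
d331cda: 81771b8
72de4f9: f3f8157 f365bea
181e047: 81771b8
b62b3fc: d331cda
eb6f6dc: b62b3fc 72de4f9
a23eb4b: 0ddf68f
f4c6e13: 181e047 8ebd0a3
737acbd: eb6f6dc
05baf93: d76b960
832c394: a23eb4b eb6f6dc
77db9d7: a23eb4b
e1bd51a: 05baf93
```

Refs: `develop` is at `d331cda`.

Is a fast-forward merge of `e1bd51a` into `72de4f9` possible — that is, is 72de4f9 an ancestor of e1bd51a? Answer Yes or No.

A fast-forward from 72de4f9 to e1bd51a is possible iff 72de4f9 is an ancestor of e1bd51a.
Ancestors of e1bd51a: {05baf93, 51a3f94, d76b960, e1bd51a, e90c98e}.
72de4f9 is not among them, so fast-forward is not possible.

No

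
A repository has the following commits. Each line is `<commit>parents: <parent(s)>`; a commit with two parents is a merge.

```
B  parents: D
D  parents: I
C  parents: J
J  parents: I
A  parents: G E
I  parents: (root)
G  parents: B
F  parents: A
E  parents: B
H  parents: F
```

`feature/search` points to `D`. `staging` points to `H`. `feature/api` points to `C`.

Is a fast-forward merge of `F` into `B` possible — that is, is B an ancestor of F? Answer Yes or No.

Yes

A fast-forward from B to F is possible iff B is an ancestor of F.
Ancestors of F: {A, B, D, E, F, G, I}.
B is among them, so fast-forward is possible.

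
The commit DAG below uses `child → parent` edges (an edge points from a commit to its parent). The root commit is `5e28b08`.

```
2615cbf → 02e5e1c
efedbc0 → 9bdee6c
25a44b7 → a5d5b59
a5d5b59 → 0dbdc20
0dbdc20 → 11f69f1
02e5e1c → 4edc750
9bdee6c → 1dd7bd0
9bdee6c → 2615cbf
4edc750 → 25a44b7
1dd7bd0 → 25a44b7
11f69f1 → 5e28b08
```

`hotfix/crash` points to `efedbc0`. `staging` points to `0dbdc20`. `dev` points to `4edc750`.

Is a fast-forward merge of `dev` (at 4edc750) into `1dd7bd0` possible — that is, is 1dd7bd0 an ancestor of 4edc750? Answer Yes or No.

A fast-forward from 1dd7bd0 to 4edc750 is possible iff 1dd7bd0 is an ancestor of 4edc750.
Ancestors of 4edc750: {0dbdc20, 11f69f1, 25a44b7, 4edc750, 5e28b08, a5d5b59}.
1dd7bd0 is not among them, so fast-forward is not possible.

No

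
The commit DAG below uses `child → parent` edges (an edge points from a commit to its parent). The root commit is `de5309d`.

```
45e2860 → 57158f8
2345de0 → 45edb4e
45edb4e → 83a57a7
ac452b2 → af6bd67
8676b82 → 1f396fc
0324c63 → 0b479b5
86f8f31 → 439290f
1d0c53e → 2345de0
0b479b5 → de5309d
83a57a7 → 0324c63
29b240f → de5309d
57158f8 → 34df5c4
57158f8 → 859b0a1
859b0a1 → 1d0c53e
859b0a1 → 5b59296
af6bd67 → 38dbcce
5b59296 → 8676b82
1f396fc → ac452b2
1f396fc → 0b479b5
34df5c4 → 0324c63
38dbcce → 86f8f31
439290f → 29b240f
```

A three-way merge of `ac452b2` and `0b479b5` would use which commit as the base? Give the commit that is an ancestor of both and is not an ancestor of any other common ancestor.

Ancestors of ac452b2: {29b240f, 38dbcce, 439290f, 86f8f31, ac452b2, af6bd67, de5309d}.
Ancestors of 0b479b5: {0b479b5, de5309d}.
Common ancestors: {de5309d}.
The only common ancestor is de5309d, so it is the merge base.

de5309d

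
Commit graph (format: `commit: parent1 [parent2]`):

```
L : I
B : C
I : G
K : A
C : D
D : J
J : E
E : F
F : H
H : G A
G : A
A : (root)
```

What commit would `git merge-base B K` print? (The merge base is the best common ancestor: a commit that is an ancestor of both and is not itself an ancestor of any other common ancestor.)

Ancestors of B: {A, B, C, D, E, F, G, H, J}.
Ancestors of K: {A, K}.
Common ancestors: {A}.
The only common ancestor is A, so it is the merge base.

A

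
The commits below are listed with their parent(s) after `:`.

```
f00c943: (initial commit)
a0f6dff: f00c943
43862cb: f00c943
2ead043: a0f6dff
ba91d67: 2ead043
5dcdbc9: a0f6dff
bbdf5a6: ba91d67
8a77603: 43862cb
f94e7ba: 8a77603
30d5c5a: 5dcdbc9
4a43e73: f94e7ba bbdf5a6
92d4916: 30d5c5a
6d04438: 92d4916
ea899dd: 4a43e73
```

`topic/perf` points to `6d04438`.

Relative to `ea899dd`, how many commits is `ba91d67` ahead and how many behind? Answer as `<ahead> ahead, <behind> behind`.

0 ahead, 6 behind

Reachable from ba91d67: {2ead043, a0f6dff, ba91d67, f00c943}.
Reachable from ea899dd: {2ead043, 43862cb, 4a43e73, 8a77603, a0f6dff, ba91d67, bbdf5a6, ea899dd, f00c943, f94e7ba}.
Only in ba91d67's history (ahead): {} — 0.
Only in ea899dd's history (behind): {43862cb, 4a43e73, 8a77603, bbdf5a6, ea899dd, f94e7ba} — 6.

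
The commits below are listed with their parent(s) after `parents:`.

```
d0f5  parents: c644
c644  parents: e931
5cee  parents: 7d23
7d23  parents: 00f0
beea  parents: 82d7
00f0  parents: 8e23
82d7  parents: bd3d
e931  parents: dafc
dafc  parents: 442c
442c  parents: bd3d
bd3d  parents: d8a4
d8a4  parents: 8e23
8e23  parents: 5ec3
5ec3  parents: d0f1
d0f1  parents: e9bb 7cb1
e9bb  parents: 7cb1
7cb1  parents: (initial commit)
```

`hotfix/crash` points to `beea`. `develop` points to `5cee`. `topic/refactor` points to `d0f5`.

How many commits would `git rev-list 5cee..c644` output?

6

Reachable from c644: {442c, 5ec3, 7cb1, 8e23, bd3d, c644, d0f1, d8a4, dafc, e931, e9bb}.
Reachable from 5cee: {00f0, 5cee, 5ec3, 7cb1, 7d23, 8e23, d0f1, e9bb}.
In c644's history but not 5cee's: {442c, bd3d, c644, d8a4, dafc, e931} — 6 commits.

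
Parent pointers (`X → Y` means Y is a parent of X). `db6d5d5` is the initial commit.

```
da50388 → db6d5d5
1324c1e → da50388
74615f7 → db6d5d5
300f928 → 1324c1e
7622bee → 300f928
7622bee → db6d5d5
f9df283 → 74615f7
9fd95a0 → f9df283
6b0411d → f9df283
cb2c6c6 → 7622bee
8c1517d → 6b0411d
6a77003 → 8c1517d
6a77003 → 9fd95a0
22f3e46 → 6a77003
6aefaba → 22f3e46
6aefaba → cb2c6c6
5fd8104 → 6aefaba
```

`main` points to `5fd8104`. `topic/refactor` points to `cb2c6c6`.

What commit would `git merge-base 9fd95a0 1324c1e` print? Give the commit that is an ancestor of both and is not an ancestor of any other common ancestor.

Ancestors of 9fd95a0: {74615f7, 9fd95a0, db6d5d5, f9df283}.
Ancestors of 1324c1e: {1324c1e, da50388, db6d5d5}.
Common ancestors: {db6d5d5}.
The only common ancestor is db6d5d5, so it is the merge base.

db6d5d5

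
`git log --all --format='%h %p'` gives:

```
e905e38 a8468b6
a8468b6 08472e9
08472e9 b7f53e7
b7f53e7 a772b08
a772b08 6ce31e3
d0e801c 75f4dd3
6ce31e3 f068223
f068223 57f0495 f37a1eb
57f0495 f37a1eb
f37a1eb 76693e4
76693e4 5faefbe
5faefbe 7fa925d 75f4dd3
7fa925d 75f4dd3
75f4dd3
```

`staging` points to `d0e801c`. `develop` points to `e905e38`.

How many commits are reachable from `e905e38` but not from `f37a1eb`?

Reachable from e905e38: {08472e9, 57f0495, 5faefbe, 6ce31e3, 75f4dd3, 76693e4, 7fa925d, a772b08, a8468b6, b7f53e7, e905e38, f068223, f37a1eb}.
Reachable from f37a1eb: {5faefbe, 75f4dd3, 76693e4, 7fa925d, f37a1eb}.
In e905e38's history but not f37a1eb's: {08472e9, 57f0495, 6ce31e3, a772b08, a8468b6, b7f53e7, e905e38, f068223} — 8 commits.

8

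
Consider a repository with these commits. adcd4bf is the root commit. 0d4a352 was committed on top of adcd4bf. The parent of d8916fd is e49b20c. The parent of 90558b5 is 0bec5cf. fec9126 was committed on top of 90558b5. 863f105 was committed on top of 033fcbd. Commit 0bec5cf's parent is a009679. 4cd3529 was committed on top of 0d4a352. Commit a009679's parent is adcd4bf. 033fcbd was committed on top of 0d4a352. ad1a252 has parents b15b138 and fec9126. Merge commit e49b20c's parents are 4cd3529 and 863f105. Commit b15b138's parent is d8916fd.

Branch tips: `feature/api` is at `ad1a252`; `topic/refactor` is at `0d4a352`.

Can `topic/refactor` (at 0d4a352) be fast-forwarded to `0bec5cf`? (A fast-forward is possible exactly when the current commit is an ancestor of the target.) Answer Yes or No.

A fast-forward from 0d4a352 to 0bec5cf is possible iff 0d4a352 is an ancestor of 0bec5cf.
Ancestors of 0bec5cf: {0bec5cf, a009679, adcd4bf}.
0d4a352 is not among them, so fast-forward is not possible.

No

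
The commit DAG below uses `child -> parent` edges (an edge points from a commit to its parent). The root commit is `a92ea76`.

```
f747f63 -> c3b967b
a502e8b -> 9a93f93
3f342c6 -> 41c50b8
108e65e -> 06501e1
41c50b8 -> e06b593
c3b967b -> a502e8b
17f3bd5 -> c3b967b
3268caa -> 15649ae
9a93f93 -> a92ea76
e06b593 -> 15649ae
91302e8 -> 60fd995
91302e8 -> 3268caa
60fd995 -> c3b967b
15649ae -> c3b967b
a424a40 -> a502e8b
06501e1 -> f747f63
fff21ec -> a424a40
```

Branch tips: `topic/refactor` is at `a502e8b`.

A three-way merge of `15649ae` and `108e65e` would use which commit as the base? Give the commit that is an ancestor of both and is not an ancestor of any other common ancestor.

c3b967b

Ancestors of 15649ae: {15649ae, 9a93f93, a502e8b, a92ea76, c3b967b}.
Ancestors of 108e65e: {06501e1, 108e65e, 9a93f93, a502e8b, a92ea76, c3b967b, f747f63}.
Common ancestors: {9a93f93, a502e8b, a92ea76, c3b967b}.
Among these, c3b967b is not an ancestor of any other common ancestor — it is the merge base.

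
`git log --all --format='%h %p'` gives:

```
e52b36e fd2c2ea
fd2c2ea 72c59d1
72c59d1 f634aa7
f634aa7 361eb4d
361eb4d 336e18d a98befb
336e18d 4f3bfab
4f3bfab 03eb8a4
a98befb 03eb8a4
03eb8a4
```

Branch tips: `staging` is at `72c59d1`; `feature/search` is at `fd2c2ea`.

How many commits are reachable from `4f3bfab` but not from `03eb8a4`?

1

Reachable from 4f3bfab: {03eb8a4, 4f3bfab}.
Reachable from 03eb8a4: {03eb8a4}.
In 4f3bfab's history but not 03eb8a4's: {4f3bfab} — 1 commit.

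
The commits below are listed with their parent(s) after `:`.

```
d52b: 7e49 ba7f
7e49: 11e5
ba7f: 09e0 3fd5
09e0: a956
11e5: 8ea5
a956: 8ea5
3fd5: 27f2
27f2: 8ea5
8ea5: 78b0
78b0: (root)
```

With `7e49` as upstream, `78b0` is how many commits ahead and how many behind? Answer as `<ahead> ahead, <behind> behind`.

Reachable from 78b0: {78b0}.
Reachable from 7e49: {11e5, 78b0, 7e49, 8ea5}.
Only in 78b0's history (ahead): {} — 0.
Only in 7e49's history (behind): {11e5, 7e49, 8ea5} — 3.

0 ahead, 3 behind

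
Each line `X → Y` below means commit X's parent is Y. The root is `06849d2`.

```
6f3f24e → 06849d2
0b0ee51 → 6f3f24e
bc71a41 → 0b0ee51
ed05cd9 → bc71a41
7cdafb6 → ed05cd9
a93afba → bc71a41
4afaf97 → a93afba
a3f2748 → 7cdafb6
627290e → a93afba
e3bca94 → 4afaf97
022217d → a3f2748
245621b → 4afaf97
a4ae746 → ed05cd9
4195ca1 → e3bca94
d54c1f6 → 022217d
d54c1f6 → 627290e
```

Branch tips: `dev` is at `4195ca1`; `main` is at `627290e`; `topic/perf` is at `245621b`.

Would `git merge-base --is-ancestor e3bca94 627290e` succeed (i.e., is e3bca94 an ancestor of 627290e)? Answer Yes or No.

Ancestors of 627290e: {06849d2, 0b0ee51, 627290e, 6f3f24e, a93afba, bc71a41}.
e3bca94 is not in that set, so it is not an ancestor of 627290e.

No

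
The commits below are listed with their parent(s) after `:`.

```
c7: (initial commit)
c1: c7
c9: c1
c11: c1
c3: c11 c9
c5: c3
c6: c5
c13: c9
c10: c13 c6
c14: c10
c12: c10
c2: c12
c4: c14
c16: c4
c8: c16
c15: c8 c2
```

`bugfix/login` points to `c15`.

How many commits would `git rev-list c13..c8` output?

Reachable from c8: {c1, c10, c11, c13, c14, c16, c3, c4, c5, c6, c7, c8, c9}.
Reachable from c13: {c1, c13, c7, c9}.
In c8's history but not c13's: {c10, c11, c14, c16, c3, c4, c5, c6, c8} — 9 commits.

9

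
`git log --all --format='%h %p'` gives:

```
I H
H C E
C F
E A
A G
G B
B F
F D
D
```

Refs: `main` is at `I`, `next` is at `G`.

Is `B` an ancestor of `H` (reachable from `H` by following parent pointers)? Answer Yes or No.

Ancestors of H (commits reachable by following parents): {A, B, C, D, E, F, G, H}.
B is in that set, so it is an ancestor of H.

Yes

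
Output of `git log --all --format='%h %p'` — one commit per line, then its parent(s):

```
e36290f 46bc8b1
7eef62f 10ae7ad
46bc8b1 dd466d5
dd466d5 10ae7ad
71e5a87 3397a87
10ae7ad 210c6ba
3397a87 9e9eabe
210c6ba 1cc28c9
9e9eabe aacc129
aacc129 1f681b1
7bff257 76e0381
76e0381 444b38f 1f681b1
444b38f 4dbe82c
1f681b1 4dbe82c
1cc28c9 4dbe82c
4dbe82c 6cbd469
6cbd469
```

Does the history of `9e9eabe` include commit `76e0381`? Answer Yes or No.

Ancestors of 9e9eabe: {1f681b1, 4dbe82c, 6cbd469, 9e9eabe, aacc129}.
76e0381 is not in that set, so it is not an ancestor of 9e9eabe.

No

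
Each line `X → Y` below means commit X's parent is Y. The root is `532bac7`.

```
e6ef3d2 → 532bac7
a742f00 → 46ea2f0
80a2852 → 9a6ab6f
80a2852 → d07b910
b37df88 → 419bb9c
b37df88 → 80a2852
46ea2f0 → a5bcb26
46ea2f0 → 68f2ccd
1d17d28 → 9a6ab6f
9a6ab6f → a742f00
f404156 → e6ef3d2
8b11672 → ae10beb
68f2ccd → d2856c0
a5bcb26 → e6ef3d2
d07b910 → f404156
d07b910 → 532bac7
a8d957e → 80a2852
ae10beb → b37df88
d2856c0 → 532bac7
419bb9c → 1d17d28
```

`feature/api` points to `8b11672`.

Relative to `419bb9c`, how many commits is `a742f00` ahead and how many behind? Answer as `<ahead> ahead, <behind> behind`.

0 ahead, 3 behind

Reachable from a742f00: {46ea2f0, 532bac7, 68f2ccd, a5bcb26, a742f00, d2856c0, e6ef3d2}.
Reachable from 419bb9c: {1d17d28, 419bb9c, 46ea2f0, 532bac7, 68f2ccd, 9a6ab6f, a5bcb26, a742f00, d2856c0, e6ef3d2}.
Only in a742f00's history (ahead): {} — 0.
Only in 419bb9c's history (behind): {1d17d28, 419bb9c, 9a6ab6f} — 3.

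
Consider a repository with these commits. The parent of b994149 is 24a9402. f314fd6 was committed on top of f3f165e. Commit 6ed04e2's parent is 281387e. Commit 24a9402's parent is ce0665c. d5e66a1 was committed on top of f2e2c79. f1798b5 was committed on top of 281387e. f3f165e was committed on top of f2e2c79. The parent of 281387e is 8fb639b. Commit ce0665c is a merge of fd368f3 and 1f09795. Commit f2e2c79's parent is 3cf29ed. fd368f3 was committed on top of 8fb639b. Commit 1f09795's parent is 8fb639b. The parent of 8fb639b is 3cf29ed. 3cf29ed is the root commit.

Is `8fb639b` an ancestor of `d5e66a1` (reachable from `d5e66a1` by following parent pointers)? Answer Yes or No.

No

Ancestors of d5e66a1: {3cf29ed, d5e66a1, f2e2c79}.
8fb639b is not in that set, so it is not an ancestor of d5e66a1.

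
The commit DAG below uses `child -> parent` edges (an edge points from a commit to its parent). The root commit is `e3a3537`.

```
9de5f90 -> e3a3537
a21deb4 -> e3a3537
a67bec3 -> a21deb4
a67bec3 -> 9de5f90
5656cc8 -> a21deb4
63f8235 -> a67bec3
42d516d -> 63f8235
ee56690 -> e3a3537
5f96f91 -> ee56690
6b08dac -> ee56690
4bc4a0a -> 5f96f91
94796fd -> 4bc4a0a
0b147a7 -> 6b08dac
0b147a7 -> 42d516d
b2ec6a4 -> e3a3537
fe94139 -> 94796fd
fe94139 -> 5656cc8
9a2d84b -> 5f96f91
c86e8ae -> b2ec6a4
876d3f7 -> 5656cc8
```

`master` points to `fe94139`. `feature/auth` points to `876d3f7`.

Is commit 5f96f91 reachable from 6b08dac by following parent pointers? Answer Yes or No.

No

Ancestors of 6b08dac: {6b08dac, e3a3537, ee56690}.
5f96f91 is not in that set, so it is not an ancestor of 6b08dac.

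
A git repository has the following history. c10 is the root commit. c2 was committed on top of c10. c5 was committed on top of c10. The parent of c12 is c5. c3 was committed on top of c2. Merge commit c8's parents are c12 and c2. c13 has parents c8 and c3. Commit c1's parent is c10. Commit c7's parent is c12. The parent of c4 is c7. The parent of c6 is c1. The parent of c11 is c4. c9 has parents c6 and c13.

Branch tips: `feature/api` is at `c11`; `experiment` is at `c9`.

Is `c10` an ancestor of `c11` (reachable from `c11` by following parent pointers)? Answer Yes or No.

Yes

Ancestors of c11 (commits reachable by following parents): {c10, c11, c12, c4, c5, c7}.
c10 is in that set, so it is an ancestor of c11.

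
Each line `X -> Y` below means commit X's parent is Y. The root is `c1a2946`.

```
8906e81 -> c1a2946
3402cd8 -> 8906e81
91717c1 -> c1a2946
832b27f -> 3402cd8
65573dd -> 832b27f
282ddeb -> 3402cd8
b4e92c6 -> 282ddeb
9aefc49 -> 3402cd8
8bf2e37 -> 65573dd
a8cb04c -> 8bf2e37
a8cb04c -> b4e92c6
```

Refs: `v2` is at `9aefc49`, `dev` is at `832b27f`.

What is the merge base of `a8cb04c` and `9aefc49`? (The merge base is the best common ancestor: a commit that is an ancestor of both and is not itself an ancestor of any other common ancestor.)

Ancestors of a8cb04c: {282ddeb, 3402cd8, 65573dd, 832b27f, 8906e81, 8bf2e37, a8cb04c, b4e92c6, c1a2946}.
Ancestors of 9aefc49: {3402cd8, 8906e81, 9aefc49, c1a2946}.
Common ancestors: {3402cd8, 8906e81, c1a2946}.
Among these, 3402cd8 is not an ancestor of any other common ancestor — it is the merge base.

3402cd8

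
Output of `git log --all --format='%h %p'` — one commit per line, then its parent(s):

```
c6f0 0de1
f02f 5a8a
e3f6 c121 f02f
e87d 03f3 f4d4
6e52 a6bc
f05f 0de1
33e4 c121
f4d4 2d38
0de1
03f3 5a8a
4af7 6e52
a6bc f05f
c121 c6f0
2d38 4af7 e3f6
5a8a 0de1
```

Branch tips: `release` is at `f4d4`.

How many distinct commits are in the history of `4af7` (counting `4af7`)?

Walking parent pointers from 4af7: reachable set = {0de1, 4af7, 6e52, a6bc, f05f}.
That is 5 commits.

5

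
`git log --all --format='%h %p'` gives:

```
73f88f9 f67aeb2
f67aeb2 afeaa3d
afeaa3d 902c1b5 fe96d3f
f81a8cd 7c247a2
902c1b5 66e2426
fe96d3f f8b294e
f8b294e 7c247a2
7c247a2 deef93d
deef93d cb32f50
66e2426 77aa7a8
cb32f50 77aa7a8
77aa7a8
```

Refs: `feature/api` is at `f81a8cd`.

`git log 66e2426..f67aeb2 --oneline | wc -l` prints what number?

Reachable from f67aeb2: {66e2426, 77aa7a8, 7c247a2, 902c1b5, afeaa3d, cb32f50, deef93d, f67aeb2, f8b294e, fe96d3f}.
Reachable from 66e2426: {66e2426, 77aa7a8}.
In f67aeb2's history but not 66e2426's: {7c247a2, 902c1b5, afeaa3d, cb32f50, deef93d, f67aeb2, f8b294e, fe96d3f} — 8 commits.

8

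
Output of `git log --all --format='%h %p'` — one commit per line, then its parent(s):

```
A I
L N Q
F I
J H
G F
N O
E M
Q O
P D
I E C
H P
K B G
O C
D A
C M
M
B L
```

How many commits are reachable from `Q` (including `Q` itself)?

Walking parent pointers from Q: reachable set = {C, M, O, Q}.
That is 4 commits.

4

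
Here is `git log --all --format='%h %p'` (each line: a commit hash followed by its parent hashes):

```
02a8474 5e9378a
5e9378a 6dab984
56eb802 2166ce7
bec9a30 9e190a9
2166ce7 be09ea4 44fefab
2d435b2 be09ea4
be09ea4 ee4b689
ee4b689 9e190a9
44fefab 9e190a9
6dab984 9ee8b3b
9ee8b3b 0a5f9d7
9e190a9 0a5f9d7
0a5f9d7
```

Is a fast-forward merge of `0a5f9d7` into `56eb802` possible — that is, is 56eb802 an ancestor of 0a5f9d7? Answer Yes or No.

A fast-forward from 56eb802 to 0a5f9d7 is possible iff 56eb802 is an ancestor of 0a5f9d7.
Ancestors of 0a5f9d7: {0a5f9d7}.
56eb802 is not among them, so fast-forward is not possible.

No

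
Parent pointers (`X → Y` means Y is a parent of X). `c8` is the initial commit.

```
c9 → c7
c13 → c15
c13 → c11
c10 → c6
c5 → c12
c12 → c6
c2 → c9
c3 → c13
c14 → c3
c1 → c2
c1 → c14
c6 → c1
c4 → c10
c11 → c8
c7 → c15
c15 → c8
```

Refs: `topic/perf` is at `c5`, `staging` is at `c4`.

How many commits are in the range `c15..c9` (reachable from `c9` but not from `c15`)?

2

Reachable from c9: {c15, c7, c8, c9}.
Reachable from c15: {c15, c8}.
In c9's history but not c15's: {c7, c9} — 2 commits.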